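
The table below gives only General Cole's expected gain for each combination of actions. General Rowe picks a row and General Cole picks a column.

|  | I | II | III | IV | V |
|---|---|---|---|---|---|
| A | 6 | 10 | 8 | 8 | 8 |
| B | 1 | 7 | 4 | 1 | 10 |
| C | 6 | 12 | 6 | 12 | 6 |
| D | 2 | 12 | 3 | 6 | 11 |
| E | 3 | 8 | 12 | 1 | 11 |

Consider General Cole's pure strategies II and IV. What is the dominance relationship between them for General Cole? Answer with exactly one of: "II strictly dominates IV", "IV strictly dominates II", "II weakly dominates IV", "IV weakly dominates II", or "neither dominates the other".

II weakly dominates IV

II's payoffs vs IV's, by General Rowe's action — A: 10>8, B: 7>1, C: 12=12, D: 12>6, E: 8>1.
II is at least as good everywhere and strictly better somewhere (tied only at C), so II weakly but not strictly dominates IV.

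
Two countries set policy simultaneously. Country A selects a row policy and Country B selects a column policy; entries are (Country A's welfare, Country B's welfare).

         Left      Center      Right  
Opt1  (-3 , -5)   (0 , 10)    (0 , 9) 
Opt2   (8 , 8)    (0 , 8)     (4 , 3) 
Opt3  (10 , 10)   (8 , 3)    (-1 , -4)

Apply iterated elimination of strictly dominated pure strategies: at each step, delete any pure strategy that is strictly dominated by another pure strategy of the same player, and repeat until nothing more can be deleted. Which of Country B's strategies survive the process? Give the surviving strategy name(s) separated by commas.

Left

Country B's strategy Right is strictly dominated by Center (Opt1: 10>9, Opt2: 8>3, Opt3: 3>-4) and is removed.
For Country A, Opt3 strictly dominates Opt1 on the remaining columns (Left: 10>-3, Center: 8>0); eliminate Opt1.
For Country A, Opt3 strictly dominates Opt2 on the remaining columns (Left: 10>8, Center: 8>0); eliminate Opt2.
For Country B, Left strictly dominates Center on the remaining rows (Opt3: 10>3); eliminate Center.
Among the remaining strategies, none is strictly dominated by another pure strategy of the same player, so the elimination stops.
Surviving strategies — Country A: {Opt3}; Country B: {Left}.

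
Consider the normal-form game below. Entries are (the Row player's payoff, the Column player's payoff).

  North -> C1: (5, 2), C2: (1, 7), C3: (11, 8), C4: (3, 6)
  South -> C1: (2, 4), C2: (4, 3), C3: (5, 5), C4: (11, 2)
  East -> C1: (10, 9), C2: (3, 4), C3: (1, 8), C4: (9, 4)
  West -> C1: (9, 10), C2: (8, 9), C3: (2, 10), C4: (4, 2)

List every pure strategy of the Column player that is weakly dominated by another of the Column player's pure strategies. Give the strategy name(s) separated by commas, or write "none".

C1: no other strategy beats it everywhere (C2 at South (4>3); C3 at East (9>8); C4 at South (4>2)).
C2: dominated, since C3 does at least as well everywhere (North: 8>7, South: 5>3, East: 8>4, West: 10>9).
Nothing dominates C3: C1 at North (8>2); C2 at North (8>7); C4 at North (8>6).
C2 weakly dominates C4 — North: 7>6, South: 3>2, East: 4=4, West: 9>2.

C2, C4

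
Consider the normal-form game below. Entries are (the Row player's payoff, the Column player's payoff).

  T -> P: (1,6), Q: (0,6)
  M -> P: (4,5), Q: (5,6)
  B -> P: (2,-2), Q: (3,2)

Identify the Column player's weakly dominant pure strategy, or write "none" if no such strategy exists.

Q vs P: T: 6=6, M: 6>5, B: 2>-2.
Q is at least as good as every other strategy against every opponent action, so it is weakly dominant.

Q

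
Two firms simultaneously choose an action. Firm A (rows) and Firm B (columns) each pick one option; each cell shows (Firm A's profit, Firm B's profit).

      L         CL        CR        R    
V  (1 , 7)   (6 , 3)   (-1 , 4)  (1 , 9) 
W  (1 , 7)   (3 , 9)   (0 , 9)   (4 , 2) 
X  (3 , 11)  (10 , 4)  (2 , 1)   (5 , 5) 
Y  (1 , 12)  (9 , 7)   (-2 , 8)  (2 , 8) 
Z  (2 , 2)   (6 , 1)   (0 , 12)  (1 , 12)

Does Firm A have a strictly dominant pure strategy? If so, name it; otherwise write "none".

X vs V: L: 3>1, CL: 10>6, CR: 2>-1, R: 5>1.
X vs W: L: 3>1, CL: 10>3, CR: 2>0, R: 5>4.
X vs Y: L: 3>1, CL: 10>9, CR: 2>-2, R: 5>2.
X vs Z: L: 3>2, CL: 10>6, CR: 2>0, R: 5>1.
X strictly beats every other strategy against every opponent action, so it is strictly dominant.

X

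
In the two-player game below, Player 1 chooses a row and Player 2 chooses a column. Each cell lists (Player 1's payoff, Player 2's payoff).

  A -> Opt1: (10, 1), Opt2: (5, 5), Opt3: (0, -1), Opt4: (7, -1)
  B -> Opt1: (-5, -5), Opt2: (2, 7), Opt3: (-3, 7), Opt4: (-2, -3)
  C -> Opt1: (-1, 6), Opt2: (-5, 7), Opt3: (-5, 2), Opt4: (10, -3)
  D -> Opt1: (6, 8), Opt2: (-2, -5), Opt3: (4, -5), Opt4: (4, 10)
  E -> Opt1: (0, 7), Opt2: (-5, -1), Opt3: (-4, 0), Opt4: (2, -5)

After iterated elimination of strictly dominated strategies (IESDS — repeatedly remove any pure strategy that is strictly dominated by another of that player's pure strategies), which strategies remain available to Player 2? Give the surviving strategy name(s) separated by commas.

Opt2

Row B is eliminated: A beats it against every remaining column (Opt1: 10>-5, Opt2: 5>2, Opt3: 0>-3, Opt4: 7>-2).
Player 1's strategy E is strictly dominated by A (Opt1: 10>0, Opt2: 5>-5, Opt3: 0>-4, Opt4: 7>2) and is removed.
Player 2's strategy Opt3 is strictly dominated by Opt1 (A: 1>-1, C: 6>2, D: 8>-5) and is removed.
Row D is eliminated: A beats it against every remaining column (Opt1: 10>6, Opt2: 5>-2, Opt4: 7>4).
Player 2's strategy Opt1 is strictly dominated by Opt2 (A: 5>1, C: 7>6) and is removed.
Player 2's strategy Opt4 is strictly dominated by Opt2 (A: 5>-1, C: 7>-3) and is removed.
For Player 1, A strictly dominates C on the remaining columns (Opt2: 5>-5); eliminate C.
Among the remaining strategies, none is strictly dominated by another pure strategy of the same player, so the elimination stops.
Surviving strategies — Player 1: {A}; Player 2: {Opt2}.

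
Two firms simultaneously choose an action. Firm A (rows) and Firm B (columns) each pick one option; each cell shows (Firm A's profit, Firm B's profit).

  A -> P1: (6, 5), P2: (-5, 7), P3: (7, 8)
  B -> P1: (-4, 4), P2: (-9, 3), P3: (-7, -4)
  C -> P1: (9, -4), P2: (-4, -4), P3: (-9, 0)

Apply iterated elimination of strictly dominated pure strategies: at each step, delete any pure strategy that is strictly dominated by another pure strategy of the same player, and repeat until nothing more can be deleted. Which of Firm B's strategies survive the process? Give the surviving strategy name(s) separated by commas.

Row B is eliminated: A beats it against every remaining column (P1: 6>-4, P2: -5>-9, P3: 7>-7).
Firm B's strategy P1 is strictly dominated by P3 (A: 8>5, C: 0>-4) and is removed.
Column P2 is eliminated: P3 beats it against every remaining row (A: 8>7, C: 0>-4).
Firm A's strategy C is strictly dominated by A (P3: 7>-9) and is removed.
Among the remaining strategies, none is strictly dominated by another pure strategy of the same player, so the elimination stops.
Surviving strategies — Firm A: {A}; Firm B: {P3}.

P3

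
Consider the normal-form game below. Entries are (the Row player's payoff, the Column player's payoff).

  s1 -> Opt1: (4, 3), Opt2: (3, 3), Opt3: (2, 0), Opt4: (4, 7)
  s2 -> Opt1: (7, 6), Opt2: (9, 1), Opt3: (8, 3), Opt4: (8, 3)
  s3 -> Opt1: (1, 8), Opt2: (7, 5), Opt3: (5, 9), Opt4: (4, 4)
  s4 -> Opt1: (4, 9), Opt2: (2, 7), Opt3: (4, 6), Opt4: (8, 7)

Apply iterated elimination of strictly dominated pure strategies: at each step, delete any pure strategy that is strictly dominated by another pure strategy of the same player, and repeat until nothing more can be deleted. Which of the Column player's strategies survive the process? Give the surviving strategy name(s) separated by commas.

Opt1

Row s1 is eliminated: s2 beats it against every remaining column (Opt1: 7>4, Opt2: 9>3, Opt3: 8>2, Opt4: 8>4).
For the Row player, s2 strictly dominates s3 on the remaining columns (Opt1: 7>1, Opt2: 9>7, Opt3: 8>5, Opt4: 8>4); eliminate s3.
The Column player's strategy Opt2 is strictly dominated by Opt1 (s2: 6>1, s4: 9>7) and is removed.
For the Column player, Opt1 strictly dominates Opt3 on the remaining rows (s2: 6>3, s4: 9>6); eliminate Opt3.
For the Column player, Opt1 strictly dominates Opt4 on the remaining rows (s2: 6>3, s4: 9>7); eliminate Opt4.
The Row player's strategy s4 is strictly dominated by s2 (Opt1: 7>4) and is removed.
Among the remaining strategies, none is strictly dominated by another pure strategy of the same player, so the elimination stops.
Surviving strategies — the Row player: {s2}; the Column player: {Opt1}.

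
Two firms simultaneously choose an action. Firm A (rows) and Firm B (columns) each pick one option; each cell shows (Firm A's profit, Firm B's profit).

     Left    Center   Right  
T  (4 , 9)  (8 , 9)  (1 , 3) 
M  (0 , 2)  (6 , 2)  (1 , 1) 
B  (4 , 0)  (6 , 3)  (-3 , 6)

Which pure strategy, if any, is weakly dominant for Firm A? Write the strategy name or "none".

T

T vs M: Left: 4>0, Center: 8>6, Right: 1=1.
T vs B: Left: 4=4, Center: 8>6, Right: 1>-3.
T is at least as good as every other strategy against every opponent action, so it is weakly dominant.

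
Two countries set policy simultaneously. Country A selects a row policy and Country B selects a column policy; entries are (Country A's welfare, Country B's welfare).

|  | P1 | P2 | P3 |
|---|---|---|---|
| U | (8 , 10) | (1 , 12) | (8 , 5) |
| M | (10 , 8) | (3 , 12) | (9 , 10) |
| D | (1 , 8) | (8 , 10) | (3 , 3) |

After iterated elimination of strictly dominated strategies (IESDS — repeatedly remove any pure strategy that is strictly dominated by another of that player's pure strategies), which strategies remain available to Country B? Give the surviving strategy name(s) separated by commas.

P2

For Country A, M strictly dominates U on the remaining columns (P1: 10>8, P2: 3>1, P3: 9>8); eliminate U.
For Country B, P2 strictly dominates P1 on the remaining rows (M: 12>8, D: 10>8); eliminate P1.
Column P3 is eliminated: P2 beats it against every remaining row (M: 12>10, D: 10>3).
Country A's strategy M is strictly dominated by D (P2: 8>3) and is removed.
Among the remaining strategies, none is strictly dominated by another pure strategy of the same player, so the elimination stops.
Surviving strategies — Country A: {D}; Country B: {P2}.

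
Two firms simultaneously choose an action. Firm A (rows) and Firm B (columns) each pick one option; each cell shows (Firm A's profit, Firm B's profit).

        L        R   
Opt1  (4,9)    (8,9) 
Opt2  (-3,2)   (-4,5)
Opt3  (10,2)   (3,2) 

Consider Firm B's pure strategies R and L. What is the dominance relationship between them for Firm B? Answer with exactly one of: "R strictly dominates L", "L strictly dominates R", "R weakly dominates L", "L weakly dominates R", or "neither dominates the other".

R's payoffs vs L's, by Firm A's action — Opt1: 9=9, Opt2: 5>2, Opt3: 2=2.
R is at least as good everywhere and strictly better somewhere (tied only at Opt1, Opt3), so R weakly but not strictly dominates L.

R weakly dominates L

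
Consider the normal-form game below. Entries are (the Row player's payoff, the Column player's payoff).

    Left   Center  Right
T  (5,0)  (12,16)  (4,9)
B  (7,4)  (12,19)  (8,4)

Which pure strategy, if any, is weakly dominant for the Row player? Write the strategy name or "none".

B

B vs T: Left: 7>5, Center: 12=12, Right: 8>4.
B is at least as good as every other strategy against every opponent action, so it is weakly dominant.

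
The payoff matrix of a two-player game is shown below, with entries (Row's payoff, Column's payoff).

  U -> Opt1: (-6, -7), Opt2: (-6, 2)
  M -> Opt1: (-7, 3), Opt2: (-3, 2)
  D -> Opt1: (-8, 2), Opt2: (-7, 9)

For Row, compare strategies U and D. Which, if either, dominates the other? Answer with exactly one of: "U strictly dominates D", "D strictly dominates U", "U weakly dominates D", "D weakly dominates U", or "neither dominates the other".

U strictly dominates D

Compare U to D across each choice by Column: Opt1: -6>-8, Opt2: -6>-7.
Every comparison favours U, so U strictly dominates D.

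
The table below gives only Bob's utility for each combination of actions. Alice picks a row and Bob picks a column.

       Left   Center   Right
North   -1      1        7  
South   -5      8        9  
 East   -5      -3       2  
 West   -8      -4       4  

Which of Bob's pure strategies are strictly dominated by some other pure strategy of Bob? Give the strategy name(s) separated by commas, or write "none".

Left, Center

Left is strictly dominated by Center (North: 1>-1, South: 8>-5, East: -3>-5, West: -4>-8).
Center is strictly dominated by Right (North: 7>1, South: 9>8, East: 2>-3, West: 4>-4).
Nothing dominates Right: Left at North (7>-1); Center at North (7>1).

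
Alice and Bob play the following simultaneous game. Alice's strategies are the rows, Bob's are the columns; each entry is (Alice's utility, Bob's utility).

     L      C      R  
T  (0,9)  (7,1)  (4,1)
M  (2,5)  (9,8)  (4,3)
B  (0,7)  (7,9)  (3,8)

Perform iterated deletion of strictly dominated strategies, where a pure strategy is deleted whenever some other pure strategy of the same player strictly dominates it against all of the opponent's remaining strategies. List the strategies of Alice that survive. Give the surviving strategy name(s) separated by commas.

Alice's strategy B is strictly dominated by M (L: 2>0, C: 9>7, R: 4>3) and is removed.
For Bob, L strictly dominates R on the remaining rows (T: 9>1, M: 5>3); eliminate R.
Alice's strategy T is strictly dominated by M (L: 2>0, C: 9>7) and is removed.
Column L is eliminated: C beats it against every remaining row (M: 8>5).
Among the remaining strategies, none is strictly dominated by another pure strategy of the same player, so the elimination stops.
Surviving strategies — Alice: {M}; Bob: {C}.

M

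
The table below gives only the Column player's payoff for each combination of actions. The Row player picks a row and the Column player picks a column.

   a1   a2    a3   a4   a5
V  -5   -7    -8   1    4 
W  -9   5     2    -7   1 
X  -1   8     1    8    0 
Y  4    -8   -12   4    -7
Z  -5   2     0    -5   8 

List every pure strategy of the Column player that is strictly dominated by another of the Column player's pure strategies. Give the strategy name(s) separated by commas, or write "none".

a3

a1: no other strategy beats it everywhere (a2 at V (-5>-7); a3 at V (-5>-8); a4 at Y (4=4); a5 at Y (4>-7)).
a2: no other strategy beats it everywhere (a1 at W (5>-9); a3 at V (-7>-8); a4 at W (5>-7); a5 at W (5>1)).
a3: dominated, since a2 does at least as well everywhere (V: -7>-8, W: 5>2, X: 8>1, Y: -8>-12, Z: 2>0).
a4 is not dominated — it holds its own against a1 at V (1>-5); a2 at V (1>-7); a3 at V (1>-8); a5 at X (8>0).
a5 is not dominated — it holds its own against a1 at V (4>-5); a2 at V (4>-7); a3 at V (4>-8); a4 at V (4>1).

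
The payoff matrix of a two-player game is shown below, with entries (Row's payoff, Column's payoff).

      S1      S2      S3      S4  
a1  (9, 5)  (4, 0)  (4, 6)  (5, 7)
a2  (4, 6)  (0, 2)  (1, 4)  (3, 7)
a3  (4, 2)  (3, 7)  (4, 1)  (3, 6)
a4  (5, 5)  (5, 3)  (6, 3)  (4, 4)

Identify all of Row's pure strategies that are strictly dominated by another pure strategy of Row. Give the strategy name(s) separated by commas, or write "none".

a2, a3

a1: no other strategy beats it everywhere (a2 at S1 (9>4); a3 at S1 (9>4); a4 at S1 (9>5)).
a1 strictly dominates a2 — S1: 9>4, S2: 4>0, S3: 4>1, S4: 5>3.
a3 is strictly dominated by a4 (S1: 5>4, S2: 5>3, S3: 6>4, S4: 4>3).
a4 is not dominated — it holds its own against a1 at S2 (5>4); a2 at S1 (5>4); a3 at S1 (5>4).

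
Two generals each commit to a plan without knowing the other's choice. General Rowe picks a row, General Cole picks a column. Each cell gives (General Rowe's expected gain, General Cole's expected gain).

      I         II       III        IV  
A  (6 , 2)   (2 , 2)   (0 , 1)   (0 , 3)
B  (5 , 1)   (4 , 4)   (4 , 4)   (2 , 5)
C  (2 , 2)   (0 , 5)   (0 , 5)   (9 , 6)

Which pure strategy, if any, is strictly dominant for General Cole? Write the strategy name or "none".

IV

IV vs I: A: 3>2, B: 5>1, C: 6>2.
IV vs II: A: 3>2, B: 5>4, C: 6>5.
IV vs III: A: 3>1, B: 5>4, C: 6>5.
IV strictly beats every other strategy against every opponent action, so it is strictly dominant.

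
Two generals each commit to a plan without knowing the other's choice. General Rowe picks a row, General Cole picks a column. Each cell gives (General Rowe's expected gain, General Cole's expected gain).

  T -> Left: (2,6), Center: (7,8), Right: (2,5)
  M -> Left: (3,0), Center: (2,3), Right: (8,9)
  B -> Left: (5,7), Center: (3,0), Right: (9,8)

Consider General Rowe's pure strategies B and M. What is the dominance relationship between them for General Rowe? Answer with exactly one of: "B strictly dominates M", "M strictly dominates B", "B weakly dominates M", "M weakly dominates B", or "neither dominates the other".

B's payoffs vs M's, by General Cole's action — Left: 5>3, Center: 3>2, Right: 9>8.
Every comparison favours B, so B strictly dominates M.

B strictly dominates M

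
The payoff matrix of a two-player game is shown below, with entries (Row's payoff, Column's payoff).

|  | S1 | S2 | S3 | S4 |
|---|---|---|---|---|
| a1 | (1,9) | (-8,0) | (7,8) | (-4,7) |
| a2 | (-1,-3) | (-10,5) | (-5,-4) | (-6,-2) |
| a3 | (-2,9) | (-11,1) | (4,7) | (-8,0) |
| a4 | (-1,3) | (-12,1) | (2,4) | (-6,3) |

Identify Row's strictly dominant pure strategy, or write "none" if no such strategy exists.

a1 vs a2: S1: 1>-1, S2: -8>-10, S3: 7>-5, S4: -4>-6.
a1 vs a3: S1: 1>-2, S2: -8>-11, S3: 7>4, S4: -4>-8.
a1 vs a4: S1: 1>-1, S2: -8>-12, S3: 7>2, S4: -4>-6.
a1 strictly beats every other strategy against every opponent action, so it is strictly dominant.

a1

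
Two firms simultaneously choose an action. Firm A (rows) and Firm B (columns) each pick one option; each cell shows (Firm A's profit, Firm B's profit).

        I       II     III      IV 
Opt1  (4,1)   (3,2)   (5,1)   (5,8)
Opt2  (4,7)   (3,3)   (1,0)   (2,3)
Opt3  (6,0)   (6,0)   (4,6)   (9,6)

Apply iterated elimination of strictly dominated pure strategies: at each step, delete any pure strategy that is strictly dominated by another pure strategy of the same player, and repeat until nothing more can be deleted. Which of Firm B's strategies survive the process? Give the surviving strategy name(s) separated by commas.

Row Opt2 is eliminated: Opt3 beats it against every remaining column (I: 6>4, II: 6>3, III: 4>1, IV: 9>2).
Column I is eliminated: IV beats it against every remaining row (Opt1: 8>1, Opt3: 6>0).
Column II is eliminated: IV beats it against every remaining row (Opt1: 8>2, Opt3: 6>0).
Among the remaining strategies, none is strictly dominated by another pure strategy of the same player, so the elimination stops.
Surviving strategies — Firm A: {Opt1, Opt3}; Firm B: {III, IV}.

III, IV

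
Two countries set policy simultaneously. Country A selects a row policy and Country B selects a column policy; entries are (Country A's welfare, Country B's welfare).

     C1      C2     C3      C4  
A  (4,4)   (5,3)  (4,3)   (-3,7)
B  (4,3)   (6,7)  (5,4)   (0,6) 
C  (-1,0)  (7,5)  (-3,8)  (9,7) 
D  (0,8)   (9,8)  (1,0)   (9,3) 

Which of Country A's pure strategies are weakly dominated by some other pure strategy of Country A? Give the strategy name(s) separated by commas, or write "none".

A, C

B weakly dominates A — C1: 4=4, C2: 6>5, C3: 5>4, C4: 0>-3.
B is not dominated — it holds its own against A at C2 (6>5); C at C1 (4>-1); D at C1 (4>0).
C is weakly dominated by D (C1: 0>-1, C2: 9>7, C3: 1>-3, C4: 9=9).
D is not dominated — it holds its own against A at C2 (9>5); B at C2 (9>6); C at C1 (0>-1).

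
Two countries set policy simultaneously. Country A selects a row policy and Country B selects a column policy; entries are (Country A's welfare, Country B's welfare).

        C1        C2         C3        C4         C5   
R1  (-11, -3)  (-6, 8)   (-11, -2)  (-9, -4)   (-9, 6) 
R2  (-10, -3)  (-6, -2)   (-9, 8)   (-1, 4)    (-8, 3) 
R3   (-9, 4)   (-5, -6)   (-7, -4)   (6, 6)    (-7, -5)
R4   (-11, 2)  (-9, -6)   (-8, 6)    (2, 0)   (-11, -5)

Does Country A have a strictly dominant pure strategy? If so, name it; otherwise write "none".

R3

R3 vs R1: C1: -9>-11, C2: -5>-6, C3: -7>-11, C4: 6>-9, C5: -7>-9.
R3 vs R2: C1: -9>-10, C2: -5>-6, C3: -7>-9, C4: 6>-1, C5: -7>-8.
R3 vs R4: C1: -9>-11, C2: -5>-9, C3: -7>-8, C4: 6>2, C5: -7>-11.
R3 strictly beats every other strategy against every opponent action, so it is strictly dominant.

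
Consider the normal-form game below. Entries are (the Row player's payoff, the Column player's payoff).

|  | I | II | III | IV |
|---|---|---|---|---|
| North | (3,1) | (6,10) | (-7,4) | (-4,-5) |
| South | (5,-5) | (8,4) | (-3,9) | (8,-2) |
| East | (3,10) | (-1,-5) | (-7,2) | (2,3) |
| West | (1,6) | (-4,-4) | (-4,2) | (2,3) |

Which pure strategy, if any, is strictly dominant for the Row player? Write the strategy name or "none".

South vs North: I: 5>3, II: 8>6, III: -3>-7, IV: 8>-4.
South vs East: I: 5>3, II: 8>-1, III: -3>-7, IV: 8>2.
South vs West: I: 5>1, II: 8>-4, III: -3>-4, IV: 8>2.
South strictly beats every other strategy against every opponent action, so it is strictly dominant.

South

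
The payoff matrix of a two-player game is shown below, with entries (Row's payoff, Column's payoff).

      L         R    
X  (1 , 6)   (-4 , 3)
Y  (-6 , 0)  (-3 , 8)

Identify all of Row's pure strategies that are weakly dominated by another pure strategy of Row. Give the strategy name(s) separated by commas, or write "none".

none

Nothing dominates X: Y at L (1>-6).
Nothing dominates Y: X at R (-3>-4).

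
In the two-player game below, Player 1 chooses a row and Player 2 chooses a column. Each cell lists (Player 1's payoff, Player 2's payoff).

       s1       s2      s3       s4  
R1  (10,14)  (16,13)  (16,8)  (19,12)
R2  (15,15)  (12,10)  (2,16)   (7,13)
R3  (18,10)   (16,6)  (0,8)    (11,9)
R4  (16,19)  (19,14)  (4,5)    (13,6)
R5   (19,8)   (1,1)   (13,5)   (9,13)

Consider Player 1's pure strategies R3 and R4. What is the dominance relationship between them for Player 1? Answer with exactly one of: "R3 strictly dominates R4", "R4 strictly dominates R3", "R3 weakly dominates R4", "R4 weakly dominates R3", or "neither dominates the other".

Compare R3 to R4 across each choice by Player 2: s1: 18>16, s2: 16<19, s3: 0<4, s4: 11<13.
R3 does better at s1 but worse at s2, s3, s4; neither strategy dominates the other.

neither dominates the other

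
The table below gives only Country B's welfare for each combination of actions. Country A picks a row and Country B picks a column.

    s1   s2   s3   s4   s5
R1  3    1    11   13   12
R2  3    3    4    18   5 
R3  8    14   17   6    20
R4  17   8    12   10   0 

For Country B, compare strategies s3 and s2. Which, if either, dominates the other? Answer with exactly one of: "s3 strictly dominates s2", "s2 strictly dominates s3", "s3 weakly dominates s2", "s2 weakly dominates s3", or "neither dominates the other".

Compare s3 to s2 across every action of Country A: R1: 11>1, R2: 4>3, R3: 17>14, R4: 12>8.
Every comparison favours s3, so s3 strictly dominates s2.

s3 strictly dominates s2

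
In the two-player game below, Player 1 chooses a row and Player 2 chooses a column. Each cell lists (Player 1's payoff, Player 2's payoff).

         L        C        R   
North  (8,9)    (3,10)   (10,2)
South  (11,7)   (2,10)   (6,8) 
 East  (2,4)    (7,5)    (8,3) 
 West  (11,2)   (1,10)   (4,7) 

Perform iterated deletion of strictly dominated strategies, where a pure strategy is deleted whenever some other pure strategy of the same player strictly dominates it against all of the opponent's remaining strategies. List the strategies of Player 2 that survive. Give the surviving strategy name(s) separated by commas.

For Player 2, C strictly dominates L on the remaining rows (North: 10>9, South: 10>7, East: 5>4, West: 10>2); eliminate L.
Row South is eliminated: North beats it against every remaining column (C: 3>2, R: 10>6).
Row West is eliminated: North beats it against every remaining column (C: 3>1, R: 10>4).
Player 2's strategy R is strictly dominated by C (North: 10>2, East: 5>3) and is removed.
Row North is eliminated: East beats it against every remaining column (C: 7>3).
Among the remaining strategies, none is strictly dominated by another pure strategy of the same player, so the elimination stops.
Surviving strategies — Player 1: {East}; Player 2: {C}.

C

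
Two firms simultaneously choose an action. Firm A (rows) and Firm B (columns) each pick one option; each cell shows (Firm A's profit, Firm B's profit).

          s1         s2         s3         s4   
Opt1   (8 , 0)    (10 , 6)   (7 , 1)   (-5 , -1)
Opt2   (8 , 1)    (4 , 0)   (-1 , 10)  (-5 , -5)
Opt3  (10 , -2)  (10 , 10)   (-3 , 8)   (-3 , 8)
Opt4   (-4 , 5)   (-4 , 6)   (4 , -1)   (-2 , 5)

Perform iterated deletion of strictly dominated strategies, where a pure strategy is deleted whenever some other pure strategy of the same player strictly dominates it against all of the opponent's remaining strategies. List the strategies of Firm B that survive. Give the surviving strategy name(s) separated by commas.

s2

For Firm B, s2 strictly dominates s4 on the remaining rows (Opt1: 6>-1, Opt2: 0>-5, Opt3: 10>8, Opt4: 6>5); eliminate s4.
For Firm A, Opt1 strictly dominates Opt4 on the remaining columns (s1: 8>-4, s2: 10>-4, s3: 7>4); eliminate Opt4.
Column s1 is eliminated: s3 beats it against every remaining row (Opt1: 1>0, Opt2: 10>1, Opt3: 8>-2).
Firm A's strategy Opt2 is strictly dominated by Opt1 (s2: 10>4, s3: 7>-1) and is removed.
Firm B's strategy s3 is strictly dominated by s2 (Opt1: 6>1, Opt3: 10>8) and is removed.
Among the remaining strategies, none is strictly dominated by another pure strategy of the same player, so the elimination stops.
Surviving strategies — Firm A: {Opt1, Opt3}; Firm B: {s2}.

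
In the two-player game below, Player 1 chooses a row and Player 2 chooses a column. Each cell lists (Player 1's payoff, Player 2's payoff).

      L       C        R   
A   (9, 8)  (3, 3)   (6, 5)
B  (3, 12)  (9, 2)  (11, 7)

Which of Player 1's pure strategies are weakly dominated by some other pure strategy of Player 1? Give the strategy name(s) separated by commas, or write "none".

none

Nothing dominates A: B at L (9>3).
B is not dominated — it holds its own against A at C (9>3).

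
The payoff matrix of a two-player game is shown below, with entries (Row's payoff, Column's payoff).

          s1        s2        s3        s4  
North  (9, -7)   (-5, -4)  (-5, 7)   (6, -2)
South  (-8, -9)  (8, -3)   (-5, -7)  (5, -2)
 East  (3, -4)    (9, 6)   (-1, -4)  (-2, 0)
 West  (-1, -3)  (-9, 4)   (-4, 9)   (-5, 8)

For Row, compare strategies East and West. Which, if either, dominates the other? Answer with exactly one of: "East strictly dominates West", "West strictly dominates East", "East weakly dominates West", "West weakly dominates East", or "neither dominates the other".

East strictly dominates West

East's payoffs vs West's, by Column's action — s1: 3>-1, s2: 9>-9, s3: -1>-4, s4: -2>-5.
Every comparison favours East, so East strictly dominates West.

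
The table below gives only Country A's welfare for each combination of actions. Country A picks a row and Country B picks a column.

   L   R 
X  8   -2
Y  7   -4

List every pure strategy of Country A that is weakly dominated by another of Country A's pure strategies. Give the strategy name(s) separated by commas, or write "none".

X is not dominated — it holds its own against Y at L (8>7).
Y is weakly dominated by X (L: 8>7, R: -2>-4).

Y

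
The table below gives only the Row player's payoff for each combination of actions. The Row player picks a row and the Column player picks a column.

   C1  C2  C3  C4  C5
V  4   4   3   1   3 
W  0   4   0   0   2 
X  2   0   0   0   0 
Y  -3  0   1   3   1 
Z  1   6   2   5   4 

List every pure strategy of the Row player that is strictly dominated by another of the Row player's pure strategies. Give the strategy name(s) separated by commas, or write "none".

V is not dominated — it holds its own against W at C1 (4>0); X at C1 (4>2); Y at C1 (4>-3); Z at C1 (4>1).
Z strictly dominates W — C1: 1>0, C2: 6>4, C3: 2>0, C4: 5>0, C5: 4>2.
X is strictly dominated by V (C1: 4>2, C2: 4>0, C3: 3>0, C4: 1>0, C5: 3>0).
Y is strictly dominated by Z (C1: 1>-3, C2: 6>0, C3: 2>1, C4: 5>3, C5: 4>1).
Z: no other strategy beats it everywhere (V at C2 (6>4); W at C1 (1>0); X at C2 (6>0); Y at C1 (1>-3)).

W, X, Y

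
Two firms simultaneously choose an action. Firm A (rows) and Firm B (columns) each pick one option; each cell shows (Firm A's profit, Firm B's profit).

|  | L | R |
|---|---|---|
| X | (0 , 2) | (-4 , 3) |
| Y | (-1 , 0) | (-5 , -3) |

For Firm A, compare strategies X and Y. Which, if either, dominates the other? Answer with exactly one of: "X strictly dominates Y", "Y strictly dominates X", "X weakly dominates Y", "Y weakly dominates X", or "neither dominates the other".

X strictly dominates Y

Compare X to Y across each choice by Firm B: L: 0>-1, R: -4>-5.
X gives a strictly higher payoff against each choice by Firm B, so X strictly dominates Y.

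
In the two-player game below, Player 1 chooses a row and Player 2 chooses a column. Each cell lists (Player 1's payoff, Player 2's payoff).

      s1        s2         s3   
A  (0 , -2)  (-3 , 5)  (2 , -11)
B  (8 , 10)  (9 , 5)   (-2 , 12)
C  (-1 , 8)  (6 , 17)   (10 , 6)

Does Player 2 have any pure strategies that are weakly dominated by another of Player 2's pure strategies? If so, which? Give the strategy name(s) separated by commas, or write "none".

s1 is not dominated — it holds its own against s2 at B (10>5); s3 at A (-2>-11).
Nothing dominates s2: s1 at A (5>-2); s3 at A (5>-11).
Nothing dominates s3: s1 at B (12>10); s2 at B (12>5).

none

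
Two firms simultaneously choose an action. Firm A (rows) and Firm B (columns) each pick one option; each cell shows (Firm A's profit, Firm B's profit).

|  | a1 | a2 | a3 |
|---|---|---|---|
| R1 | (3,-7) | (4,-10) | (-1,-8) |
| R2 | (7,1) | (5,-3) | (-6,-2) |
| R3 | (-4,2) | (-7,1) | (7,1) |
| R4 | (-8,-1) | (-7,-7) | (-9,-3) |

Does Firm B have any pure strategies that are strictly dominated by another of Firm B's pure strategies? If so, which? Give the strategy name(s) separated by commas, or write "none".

a2, a3

Nothing dominates a1: a2 at R1 (-7>-10); a3 at R1 (-7>-8).
a2: dominated, since a1 does at least as well everywhere (R1: -7>-10, R2: 1>-3, R3: 2>1, R4: -1>-7).
a3 is strictly dominated by a1 (R1: -7>-8, R2: 1>-2, R3: 2>1, R4: -1>-3).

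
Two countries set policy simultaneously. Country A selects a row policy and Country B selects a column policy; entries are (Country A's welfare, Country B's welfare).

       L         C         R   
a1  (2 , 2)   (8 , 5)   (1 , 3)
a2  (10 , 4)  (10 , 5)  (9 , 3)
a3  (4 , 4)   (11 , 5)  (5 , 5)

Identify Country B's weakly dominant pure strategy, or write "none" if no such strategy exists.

C

C vs L: a1: 5>2, a2: 5>4, a3: 5>4.
C vs R: a1: 5>3, a2: 5>3, a3: 5=5.
C is at least as good as every other strategy against every opponent action, so it is weakly dominant.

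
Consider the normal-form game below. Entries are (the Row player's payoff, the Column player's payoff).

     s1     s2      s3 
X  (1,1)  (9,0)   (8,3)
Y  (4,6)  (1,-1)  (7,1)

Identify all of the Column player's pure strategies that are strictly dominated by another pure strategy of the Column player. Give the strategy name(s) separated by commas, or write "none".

s2

Nothing dominates s1: s2 at X (1>0); s3 at Y (6>1).
s2 is strictly dominated by s1 (X: 1>0, Y: 6>-1).
Nothing dominates s3: s1 at X (3>1); s2 at X (3>0).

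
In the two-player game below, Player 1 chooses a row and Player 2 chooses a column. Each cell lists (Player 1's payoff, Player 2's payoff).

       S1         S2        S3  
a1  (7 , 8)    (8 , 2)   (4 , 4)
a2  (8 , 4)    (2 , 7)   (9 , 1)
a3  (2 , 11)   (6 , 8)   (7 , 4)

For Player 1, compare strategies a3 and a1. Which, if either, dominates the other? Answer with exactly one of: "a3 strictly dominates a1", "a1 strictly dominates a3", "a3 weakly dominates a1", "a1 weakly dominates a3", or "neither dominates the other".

neither dominates the other

a3's payoffs vs a1's, by Player 2's action — S1: 2<7, S2: 6<8, S3: 7>4.
a3 does better at S3 but worse at S1, S2; neither strategy dominates the other.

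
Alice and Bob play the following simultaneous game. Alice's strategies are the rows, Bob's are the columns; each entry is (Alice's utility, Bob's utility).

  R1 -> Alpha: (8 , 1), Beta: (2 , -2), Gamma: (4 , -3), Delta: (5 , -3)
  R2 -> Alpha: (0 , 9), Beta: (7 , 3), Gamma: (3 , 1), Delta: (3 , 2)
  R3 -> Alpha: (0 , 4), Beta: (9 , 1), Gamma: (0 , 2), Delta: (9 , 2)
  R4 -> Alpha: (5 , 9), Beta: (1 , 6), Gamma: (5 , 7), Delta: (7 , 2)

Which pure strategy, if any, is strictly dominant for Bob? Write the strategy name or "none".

Alpha

Alpha vs Beta: R1: 1>-2, R2: 9>3, R3: 4>1, R4: 9>6.
Alpha vs Gamma: R1: 1>-3, R2: 9>1, R3: 4>2, R4: 9>7.
Alpha vs Delta: R1: 1>-3, R2: 9>2, R3: 4>2, R4: 9>2.
Alpha strictly beats every other strategy against every opponent action, so it is strictly dominant.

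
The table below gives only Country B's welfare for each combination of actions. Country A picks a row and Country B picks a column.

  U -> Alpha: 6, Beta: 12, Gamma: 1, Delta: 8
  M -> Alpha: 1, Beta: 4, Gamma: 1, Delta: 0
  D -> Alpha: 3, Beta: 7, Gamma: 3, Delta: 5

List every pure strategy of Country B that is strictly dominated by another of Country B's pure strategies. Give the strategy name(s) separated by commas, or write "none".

Alpha: dominated, since Beta does at least as well everywhere (U: 12>6, M: 4>1, D: 7>3).
Beta is not dominated — it holds its own against Alpha at U (12>6); Gamma at U (12>1); Delta at U (12>8).
Gamma: dominated, since Beta does at least as well everywhere (U: 12>1, M: 4>1, D: 7>3).
Delta is strictly dominated by Beta (U: 12>8, M: 4>0, D: 7>5).

Alpha, Gamma, Delta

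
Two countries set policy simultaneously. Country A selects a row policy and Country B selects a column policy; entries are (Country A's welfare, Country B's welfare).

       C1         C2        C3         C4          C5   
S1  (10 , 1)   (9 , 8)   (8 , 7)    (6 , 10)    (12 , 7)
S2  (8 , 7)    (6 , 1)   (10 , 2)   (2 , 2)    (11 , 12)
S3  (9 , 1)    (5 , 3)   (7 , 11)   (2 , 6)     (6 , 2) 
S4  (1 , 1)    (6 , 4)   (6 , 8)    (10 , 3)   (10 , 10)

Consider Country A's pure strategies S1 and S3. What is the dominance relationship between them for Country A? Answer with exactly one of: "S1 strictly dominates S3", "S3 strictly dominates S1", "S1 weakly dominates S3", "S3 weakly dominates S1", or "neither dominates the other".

Compare S1 to S3 across each choice by Country B: C1: 10>9, C2: 9>5, C3: 8>7, C4: 6>2, C5: 12>6.
Every comparison favours S1, so S1 strictly dominates S3.

S1 strictly dominates S3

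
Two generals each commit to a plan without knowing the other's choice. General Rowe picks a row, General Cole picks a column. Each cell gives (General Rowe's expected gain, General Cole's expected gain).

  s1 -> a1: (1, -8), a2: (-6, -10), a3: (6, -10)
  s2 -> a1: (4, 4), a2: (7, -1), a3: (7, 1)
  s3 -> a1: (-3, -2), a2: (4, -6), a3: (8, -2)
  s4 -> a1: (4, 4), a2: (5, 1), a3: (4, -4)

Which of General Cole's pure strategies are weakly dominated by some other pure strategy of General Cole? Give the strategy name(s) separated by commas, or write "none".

a1: no other strategy beats it everywhere (a2 at s1 (-8>-10); a3 at s1 (-8>-10)).
a2 is weakly dominated by a1 (s1: -8>-10, s2: 4>-1, s3: -2>-6, s4: 4>1).
a3: dominated, since a1 does at least as well everywhere (s1: -8>-10, s2: 4>1, s3: -2=-2, s4: 4>-4).

a2, a3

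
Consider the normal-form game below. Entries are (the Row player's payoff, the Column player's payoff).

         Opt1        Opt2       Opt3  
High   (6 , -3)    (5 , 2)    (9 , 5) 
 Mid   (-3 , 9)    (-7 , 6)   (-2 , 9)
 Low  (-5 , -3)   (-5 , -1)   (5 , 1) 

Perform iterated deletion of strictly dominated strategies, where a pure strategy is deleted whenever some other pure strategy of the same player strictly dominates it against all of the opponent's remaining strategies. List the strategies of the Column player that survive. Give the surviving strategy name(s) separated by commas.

Opt3

For the Row player, High strictly dominates Mid on the remaining columns (Opt1: 6>-3, Opt2: 5>-7, Opt3: 9>-2); eliminate Mid.
For the Row player, High strictly dominates Low on the remaining columns (Opt1: 6>-5, Opt2: 5>-5, Opt3: 9>5); eliminate Low.
For the Column player, Opt2 strictly dominates Opt1 on the remaining rows (High: 2>-3); eliminate Opt1.
Column Opt2 is eliminated: Opt3 beats it against every remaining row (High: 5>2).
Among the remaining strategies, none is strictly dominated by another pure strategy of the same player, so the elimination stops.
Surviving strategies — the Row player: {High}; the Column player: {Opt3}.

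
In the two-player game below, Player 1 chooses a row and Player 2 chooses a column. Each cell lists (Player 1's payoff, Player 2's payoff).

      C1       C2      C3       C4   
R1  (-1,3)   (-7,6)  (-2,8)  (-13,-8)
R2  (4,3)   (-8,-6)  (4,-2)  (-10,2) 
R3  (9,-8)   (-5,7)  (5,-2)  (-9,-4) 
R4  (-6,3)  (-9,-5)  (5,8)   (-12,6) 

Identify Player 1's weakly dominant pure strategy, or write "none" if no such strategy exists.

R3 vs R1: C1: 9>-1, C2: -5>-7, C3: 5>-2, C4: -9>-13.
R3 vs R2: C1: 9>4, C2: -5>-8, C3: 5>4, C4: -9>-10.
R3 vs R4: C1: 9>-6, C2: -5>-9, C3: 5=5, C4: -9>-12.
R3 is at least as good as every other strategy against every opponent action, so it is weakly dominant.

R3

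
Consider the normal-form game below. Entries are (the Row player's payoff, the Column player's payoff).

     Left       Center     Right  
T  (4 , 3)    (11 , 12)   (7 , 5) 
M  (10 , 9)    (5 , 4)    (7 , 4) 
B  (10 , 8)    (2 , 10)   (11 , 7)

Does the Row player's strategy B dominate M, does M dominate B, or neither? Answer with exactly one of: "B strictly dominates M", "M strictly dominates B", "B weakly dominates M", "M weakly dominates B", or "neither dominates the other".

neither dominates the other

Compare B to M across each choice by the Column player: Left: 10=10, Center: 2<5, Right: 11>7.
B does better at Right but worse at Center; neither strategy dominates the other.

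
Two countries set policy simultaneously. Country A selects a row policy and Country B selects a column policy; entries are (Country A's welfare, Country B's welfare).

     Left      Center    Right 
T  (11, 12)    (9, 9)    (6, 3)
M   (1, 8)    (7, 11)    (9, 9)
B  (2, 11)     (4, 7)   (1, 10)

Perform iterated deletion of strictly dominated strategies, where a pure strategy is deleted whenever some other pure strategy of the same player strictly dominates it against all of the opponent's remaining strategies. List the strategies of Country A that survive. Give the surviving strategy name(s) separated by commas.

T

For Country A, T strictly dominates B on the remaining columns (Left: 11>2, Center: 9>4, Right: 6>1); eliminate B.
Country B's strategy Right is strictly dominated by Center (T: 9>3, M: 11>9) and is removed.
For Country A, T strictly dominates M on the remaining columns (Left: 11>1, Center: 9>7); eliminate M.
Country B's strategy Center is strictly dominated by Left (T: 12>9) and is removed.
Among the remaining strategies, none is strictly dominated by another pure strategy of the same player, so the elimination stops.
Surviving strategies — Country A: {T}; Country B: {Left}.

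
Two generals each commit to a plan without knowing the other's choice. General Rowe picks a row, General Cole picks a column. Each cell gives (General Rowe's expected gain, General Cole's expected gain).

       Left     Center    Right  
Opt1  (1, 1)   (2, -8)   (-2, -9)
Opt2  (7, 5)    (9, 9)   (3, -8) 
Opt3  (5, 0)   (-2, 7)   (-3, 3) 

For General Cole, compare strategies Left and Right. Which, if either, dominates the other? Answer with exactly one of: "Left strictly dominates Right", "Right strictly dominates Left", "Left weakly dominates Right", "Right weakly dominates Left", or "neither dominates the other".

neither dominates the other

Left's payoffs vs Right's, by General Rowe's action — Opt1: 1>-9, Opt2: 5>-8, Opt3: 0<3.
Left does better at Opt1, Opt2 but worse at Opt3; neither strategy dominates the other.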